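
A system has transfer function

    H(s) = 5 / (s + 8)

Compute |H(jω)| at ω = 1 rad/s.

Substitute s = j1: numerator = 5, denominator = 8 + j1.
|H(j1)| = |5| / |8 + j1| = 5 / 8.0623 ≈ 0.6202.

|H(j1)| ≈ 0.6202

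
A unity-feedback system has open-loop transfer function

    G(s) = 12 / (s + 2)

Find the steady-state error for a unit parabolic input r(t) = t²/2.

G(s) has no poles at the origin.
This is a Type 0 system; Ka = lim_{s→0} s^2·G(s) = 0, so the steady-state error for a parabola input is infinite.

e_ss = ∞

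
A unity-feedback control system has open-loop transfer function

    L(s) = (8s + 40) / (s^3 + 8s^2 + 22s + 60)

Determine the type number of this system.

The denominator has no factor of s at the origin — no free integrator — so this is a Type 0 system.

Type 0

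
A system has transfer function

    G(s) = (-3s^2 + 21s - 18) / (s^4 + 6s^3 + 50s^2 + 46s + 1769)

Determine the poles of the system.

The poles are the roots of the denominator s^4 + 6s^3 + 50s^2 + 46s + 1769 = 0.
No real roots exist; factor into two real quadratics: (s^2 - 4s + 29)(s^2 + 10s + 61) = 0.
Each quadratic gives a conjugate pair via the quadratic formula.

s = 2 ± 5j, -5 ± 6j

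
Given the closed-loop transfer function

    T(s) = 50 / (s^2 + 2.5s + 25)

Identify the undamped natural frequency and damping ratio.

ωₙ = 5 rad/s, ζ = 0.25

Compare the denominator to the standard form s^2 + 2ζωₙs + ωₙ².
ωₙ² = 25, so ωₙ = 5 rad/s.
2ζωₙ = 2.5, so ζ = 2.5/(2·5) = 0.25.
With ζ = 0.25 the response is underdamped.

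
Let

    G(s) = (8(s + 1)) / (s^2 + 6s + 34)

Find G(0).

At s = 0 each factor (s + a) contributes a and each (s^2 + bs + c) contributes c.
G(0) = 8·(1) / ((34)) = 8/34 = 4/17.

G(0) = 4/17 ≈ 0.2353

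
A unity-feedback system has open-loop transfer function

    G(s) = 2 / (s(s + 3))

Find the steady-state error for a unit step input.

G(s) has one pole at the origin.
This is a Type 1 system; for a step input the steady-state error is zero.

e_ss = 0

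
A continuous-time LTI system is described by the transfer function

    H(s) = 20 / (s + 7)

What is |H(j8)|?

|H(j8)| ≈ 1.881

Substitute s = j8: numerator = 20, denominator = 7 + j8.
|H(j8)| = |20| / |7 + j8| = 20 / 10.630 ≈ 1.881.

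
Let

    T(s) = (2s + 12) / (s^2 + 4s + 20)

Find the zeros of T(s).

Set the numerator to zero: 2s + 12 = 0, i.e. 2·(s + 6) = 0.
So s = -6.

s = -6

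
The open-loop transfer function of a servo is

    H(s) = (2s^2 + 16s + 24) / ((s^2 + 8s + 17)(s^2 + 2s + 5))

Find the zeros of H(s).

s = -2, -6

Set the numerator to zero: 2s^2 + 16s + 24 = 0, i.e. 2·(s^2 + 8s + 12) = 0.
Factoring: (s + 2)(s + 6) = 0.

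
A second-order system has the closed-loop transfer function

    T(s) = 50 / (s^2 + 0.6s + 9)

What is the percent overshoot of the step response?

Comparing s^2 + 0.6s + 9 to s^2 + 2ζωₙs + ωₙ²: ωₙ = 3 rad/s and ζ = 0.6/(2·3) = 0.1.
%OS = 100·exp(−πζ/√(1−ζ²)) = 100·exp(−π·0.1/√(1−0.1²)) ≈ 72.9%.

%OS ≈ 72.9%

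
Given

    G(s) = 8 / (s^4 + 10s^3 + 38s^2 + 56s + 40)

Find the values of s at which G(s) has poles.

s = -1 + j, -1 - j, -4 + 2j, -4 - 2j

The poles are the roots of the denominator s^4 + 10s^3 + 38s^2 + 56s + 40 = 0.
No real roots exist; factor into two real quadratics: (s^2 + 2s + 2)(s^2 + 8s + 20) = 0.
Each quadratic gives a conjugate pair via the quadratic formula.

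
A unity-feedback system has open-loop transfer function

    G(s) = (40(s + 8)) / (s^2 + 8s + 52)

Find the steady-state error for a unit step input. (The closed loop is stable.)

G(s) has no poles at the origin.
This is a Type 0 system. Kp = lim_{s→0} G(s) = 320/52 = 80/13.
e_ss = 1/(1 + Kp) = 1/(1 + 80/13) = 13/93 ≈ 0.1398.

e_ss = 0.1398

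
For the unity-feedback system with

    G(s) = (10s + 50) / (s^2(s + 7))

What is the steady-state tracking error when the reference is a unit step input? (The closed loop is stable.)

G(s) has 2 poles at the origin.
This is a Type 2 system; for a step input the steady-state error is zero.

e_ss = 0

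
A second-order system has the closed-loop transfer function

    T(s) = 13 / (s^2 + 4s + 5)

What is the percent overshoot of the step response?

Comparing s^2 + 4s + 5 to s^2 + 2ζωₙs + ωₙ²: ωₙ = √5 ≈ 2.236 rad/s and ζ = 4/(2·√5) ≈ 0.8944.
%OS = 100·exp(−πζ/√(1−ζ²)) = 100·exp(−π·0.8944/√(1−0.8944²)) ≈ 0.187%.

%OS ≈ 0.187%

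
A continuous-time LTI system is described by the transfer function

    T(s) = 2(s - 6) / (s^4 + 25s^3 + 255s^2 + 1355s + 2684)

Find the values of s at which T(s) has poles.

s = -5 + 6j, -5 - 6j, -11, -4

The poles are the roots of the denominator s^4 + 25s^3 + 255s^2 + 1355s + 2684 = 0.
Trying s = -11: the polynomial evaluates to 0, so (s + 11) is a factor.
Dividing out leaves s^3 + 14s^2 + 101s + 244 = 0.
This factors further as (s^2 + 10s + 61)(s + 4) = 0.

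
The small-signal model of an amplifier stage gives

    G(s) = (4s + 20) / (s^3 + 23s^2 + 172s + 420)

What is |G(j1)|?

|G(j1)| ≈ 0.04718

Substitute s = j1: numerator = 20 + j4, denominator = 397 + j171.
|G(j1)| = |20 + j4| / |397 + j171| = 20.396 / 432.26 ≈ 0.04718.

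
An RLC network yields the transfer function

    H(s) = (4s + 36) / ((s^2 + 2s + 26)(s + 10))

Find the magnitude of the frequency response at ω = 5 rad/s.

|H(j5)| ≈ 0.3665

Substitute s = j5: numerator = 36 + j20, denominator = -40 + j105.
|H(j5)| = |36 + j20| / |-40 + j105| = 41.183 / 112.36 ≈ 0.3665.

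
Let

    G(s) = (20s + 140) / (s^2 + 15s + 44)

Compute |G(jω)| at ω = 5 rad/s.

Substitute s = j5: numerator = 140 + j100, denominator = 19 + j75.
|G(j5)| = |140 + j100| / |19 + j75| = 172.05 / 77.369 ≈ 2.224.

|G(j5)| ≈ 2.224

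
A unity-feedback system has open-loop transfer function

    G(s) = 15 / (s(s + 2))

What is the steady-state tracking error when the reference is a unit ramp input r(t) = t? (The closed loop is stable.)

G(s) has one pole at the origin.
This is a Type 1 system. Kv = lim_{s→0} s·G(s) = 15/2.
e_ss = 1/Kv = 1/(15/2) = 2/15 ≈ 0.1333.

e_ss = 0.1333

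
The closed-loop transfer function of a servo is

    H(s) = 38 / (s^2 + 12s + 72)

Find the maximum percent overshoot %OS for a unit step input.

%OS ≈ 4.32%

Comparing s^2 + 12s + 72 to s^2 + 2ζωₙs + ωₙ²: ωₙ = √72 ≈ 8.485 rad/s and ζ = 12/(2·√72) ≈ 0.7071.
%OS = 100·exp(−πζ/√(1−ζ²)) = 100·exp(−π·0.7071/√(1−0.7071²)) ≈ 4.32%.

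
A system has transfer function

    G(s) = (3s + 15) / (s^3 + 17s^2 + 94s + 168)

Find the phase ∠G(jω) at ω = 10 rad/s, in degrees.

At s = j10: numerator = 15 + j30, denominator = -1532 - j60.
∠G = ∠num − ∠den = 63.435° − (-177.76°) = 241.2°, which wraps to -118.8°.

∠G(j10) ≈ -118.8°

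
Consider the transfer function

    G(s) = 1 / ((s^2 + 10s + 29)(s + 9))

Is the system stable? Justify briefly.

The poles can be read from the denominator factors: s = -5 ± 2j, -9.
Since all poles lie strictly in the left half-plane, the system is stable.

stable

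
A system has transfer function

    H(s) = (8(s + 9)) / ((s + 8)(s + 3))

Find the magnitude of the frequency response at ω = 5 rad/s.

|H(j5)| ≈ 1.497

Substitute s = j5: numerator = 72 + j40, denominator = -1 + j55.
|H(j5)| = |72 + j40| / |-1 + j55| = 82.365 / 55.009 ≈ 1.497.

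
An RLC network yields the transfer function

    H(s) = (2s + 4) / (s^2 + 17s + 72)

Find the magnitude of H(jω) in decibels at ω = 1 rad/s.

|H(j1)|_dB ≈ -24.3 dB

Substitute s = j1: numerator = 4 + j2, denominator = 71 + j17.
|H(j1)| = |4 + j2| / |71 + j17| = 4.4721 / 73.007 ≈ 0.06126.
In decibels: 20·log₁₀(0.06126) ≈ -24.3 dB.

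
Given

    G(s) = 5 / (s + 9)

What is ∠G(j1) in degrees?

∠G(j1) ≈ -6.340°

At s = j1: numerator = 5, denominator = 9 + j1.
∠G = ∠num − ∠den = 0° − (6.3402°) = -6.340°.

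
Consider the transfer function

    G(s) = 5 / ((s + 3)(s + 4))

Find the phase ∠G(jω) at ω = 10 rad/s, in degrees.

At s = j10: numerator = 5, denominator = -88 + j70.
∠G = ∠num − ∠den = 0° − (141.50°) = -141.5°.

∠G(j10) ≈ -141.5°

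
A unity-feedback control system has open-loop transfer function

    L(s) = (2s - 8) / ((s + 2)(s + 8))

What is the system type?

The denominator has no factor of s at the origin — no free integrator — so this is a Type 0 system.

Type 0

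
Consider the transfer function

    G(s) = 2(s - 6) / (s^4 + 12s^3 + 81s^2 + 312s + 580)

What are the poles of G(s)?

s = -2 ± 5j, -4 ± 2j

The poles are the roots of the denominator s^4 + 12s^3 + 81s^2 + 312s + 580 = 0.
No real roots exist; factor into two real quadratics: (s^2 + 4s + 29)(s^2 + 8s + 20) = 0.
Each quadratic gives a conjugate pair via the quadratic formula.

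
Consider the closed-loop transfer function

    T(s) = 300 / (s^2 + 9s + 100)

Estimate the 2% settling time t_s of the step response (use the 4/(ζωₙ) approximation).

Comparing s^2 + 9s + 100 to s^2 + 2ζωₙs + ωₙ²: ωₙ = 10 rad/s and ζ = 9/(2·10) = 0.45.
ζωₙ = 9/2 = 4.5, so t_s ≈ 4/(ζωₙ) = 4/4.5 ≈ 0.8889 s.

t_s ≈ 0.8889 s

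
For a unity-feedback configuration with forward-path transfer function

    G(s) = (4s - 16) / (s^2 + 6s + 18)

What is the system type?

Type 0

The denominator has no factor of s at the origin — no free integrator — so this is a Type 0 system.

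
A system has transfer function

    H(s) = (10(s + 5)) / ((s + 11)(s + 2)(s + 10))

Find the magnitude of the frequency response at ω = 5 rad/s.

|H(j5)| ≈ 0.09720

Substitute s = j5: numerator = 50 + j50, denominator = -355 + j635.
|H(j5)| = |50 + j50| / |-355 + j635| = 70.711 / 727.50 ≈ 0.09720.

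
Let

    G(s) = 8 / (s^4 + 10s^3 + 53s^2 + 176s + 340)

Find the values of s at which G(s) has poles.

The poles are the roots of the denominator s^4 + 10s^3 + 53s^2 + 176s + 340 = 0.
No real roots exist; factor into two real quadratics: (s^2 + 2s + 17)(s^2 + 8s + 20) = 0.
Each quadratic gives a conjugate pair via the quadratic formula.

s = -1 + 4j, -1 - 4j, -4 + 2j, -4 - 2j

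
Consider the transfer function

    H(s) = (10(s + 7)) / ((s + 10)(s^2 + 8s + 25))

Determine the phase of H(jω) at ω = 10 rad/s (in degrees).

At s = j10: numerator = 70 + j100, denominator = -1550 + j50.
∠H = ∠num − ∠den = 55.008° − (178.15°) = -123.1°.

∠H(j10) ≈ -123.1°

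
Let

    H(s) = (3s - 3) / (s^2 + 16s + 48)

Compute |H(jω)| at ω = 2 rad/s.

|H(j2)| ≈ 0.1233

Substitute s = j2: numerator = -3 + j6, denominator = 44 + j32.
|H(j2)| = |-3 + j6| / |44 + j32| = 6.7082 / 54.406 ≈ 0.1233.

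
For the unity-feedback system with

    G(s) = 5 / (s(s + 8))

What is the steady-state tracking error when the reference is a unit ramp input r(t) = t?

e_ss = 1.600

G(s) has one pole at the origin.
This is a Type 1 system. Kv = lim_{s→0} s·G(s) = 5/8.
e_ss = 1/Kv = 1/(5/8) = 8/5 ≈ 1.600.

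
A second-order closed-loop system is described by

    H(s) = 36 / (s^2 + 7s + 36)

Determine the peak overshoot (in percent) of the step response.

%OS ≈ 10.5%

Comparing s^2 + 7s + 36 to s^2 + 2ζωₙs + ωₙ²: ωₙ = 6 rad/s and ζ = 7/(2·6) ≈ 0.5833.
%OS = 100·exp(−πζ/√(1−ζ²)) = 100·exp(−π·0.5833/√(1−0.5833²)) ≈ 10.5%.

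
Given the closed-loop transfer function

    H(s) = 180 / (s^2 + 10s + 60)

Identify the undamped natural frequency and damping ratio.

ωₙ ≈ 7.746 rad/s, ζ ≈ 0.6455

Compare the denominator to the standard form s^2 + 2ζωₙs + ωₙ².
ωₙ² = 60, so ωₙ = √60 ≈ 7.746 rad/s.
2ζωₙ = 10, so ζ = 10/(2·√60) ≈ 0.6455.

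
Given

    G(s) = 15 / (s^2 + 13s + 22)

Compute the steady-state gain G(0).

G(0) = 15/22 ≈ 0.6818

Set s = 0: G(0) = (15) / (22) = 15/22.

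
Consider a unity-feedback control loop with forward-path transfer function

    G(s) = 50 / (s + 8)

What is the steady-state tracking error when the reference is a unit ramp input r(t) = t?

G(s) has no poles at the origin.
This is a Type 0 system; Kv = lim_{s→0} s·G(s) = 0, so the steady-state error for a ramp input is infinite.

e_ss = ∞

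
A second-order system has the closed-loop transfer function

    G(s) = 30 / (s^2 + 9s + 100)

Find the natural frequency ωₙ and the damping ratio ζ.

ωₙ = 10 rad/s, ζ = 0.45

Compare the denominator to the standard form s^2 + 2ζωₙs + ωₙ².
ωₙ² = 100, so ωₙ = 10 rad/s.
2ζωₙ = 9, so ζ = 9/(2·10) = 0.45.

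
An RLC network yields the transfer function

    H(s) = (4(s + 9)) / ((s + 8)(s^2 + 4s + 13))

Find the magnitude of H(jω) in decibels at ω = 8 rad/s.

Substitute s = j8: numerator = 36 + j32, denominator = -664 - j152.
|H(j8)| = |36 + j32| / |-664 - j152| = 48.166 / 681.18 ≈ 0.07071.
In decibels: 20·log₁₀(0.07071) ≈ -23.0 dB.

|H(j8)|_dB ≈ -23.0 dB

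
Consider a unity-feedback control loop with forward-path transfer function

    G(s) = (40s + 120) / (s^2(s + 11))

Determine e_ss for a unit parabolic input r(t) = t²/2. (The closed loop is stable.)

G(s) has 2 poles at the origin.
This is a Type 2 system. Ka = lim_{s→0} s^2·G(s) = 120/11.
e_ss = 1/Ka = 1/(120/11) = 11/120 ≈ 0.09167.

e_ss = 0.09167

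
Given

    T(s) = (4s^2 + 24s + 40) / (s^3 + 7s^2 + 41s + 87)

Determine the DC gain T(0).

Set s = 0: T(0) = (40) / (87) = 40/87.

T(0) = 40/87 ≈ 0.4598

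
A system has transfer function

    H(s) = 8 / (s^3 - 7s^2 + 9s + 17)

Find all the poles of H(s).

The poles are the roots of the denominator s^3 - 7s^2 + 9s + 17 = 0.
Trying s = -1: the polynomial evaluates to 0, so (s + 1) is a factor.
Dividing out leaves s^2 - 8s + 17 = 0.
The quadratic formula then gives s = 4 ± 1j.

s = 4 + j, 4 - j, -1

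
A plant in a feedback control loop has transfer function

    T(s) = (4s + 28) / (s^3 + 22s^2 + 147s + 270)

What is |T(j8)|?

Substitute s = j8: numerator = 28 + j32, denominator = -1138 + j664.
|T(j8)| = |28 + j32| / |-1138 + j664| = 42.521 / 1317.6 ≈ 0.03227.

|T(j8)| ≈ 0.03227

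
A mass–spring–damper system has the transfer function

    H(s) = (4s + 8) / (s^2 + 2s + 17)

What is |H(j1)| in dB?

Substitute s = j1: numerator = 8 + j4, denominator = 16 + j2.
|H(j1)| = |8 + j4| / |16 + j2| = 8.9443 / 16.125 ≈ 0.5547.
In decibels: 20·log₁₀(0.5547) ≈ -5.12 dB.

|H(j1)|_dB ≈ -5.12 dB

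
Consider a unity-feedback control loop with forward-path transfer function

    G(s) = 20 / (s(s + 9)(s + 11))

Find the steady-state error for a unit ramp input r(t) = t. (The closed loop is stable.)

e_ss = 4.950

G(s) has one pole at the origin.
This is a Type 1 system. Kv = lim_{s→0} s·G(s) = 20/99.
e_ss = 1/Kv = 1/(20/99) = 99/20 ≈ 4.950.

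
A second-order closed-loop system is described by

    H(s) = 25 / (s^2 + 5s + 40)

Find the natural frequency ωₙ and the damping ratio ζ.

ωₙ ≈ 6.325 rad/s, ζ ≈ 0.3953

Compare the denominator to the standard form s^2 + 2ζωₙs + ωₙ².
ωₙ² = 40, so ωₙ = √40 ≈ 6.325 rad/s.
2ζωₙ = 5, so ζ = 5/(2·√40) ≈ 0.3953.
With ζ = 0.3953 the response is underdamped.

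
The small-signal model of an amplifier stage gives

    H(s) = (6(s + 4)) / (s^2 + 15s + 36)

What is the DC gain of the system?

H(0) = 2/3 ≈ 0.6667

Set s = 0: H(0) = (24) / (36) = 2/3.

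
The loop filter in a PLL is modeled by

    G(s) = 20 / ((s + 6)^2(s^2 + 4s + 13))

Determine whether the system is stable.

The poles can be read from the denominator factors: s = -6, -2 + 3j, -2 - 3j, -6.
Since all poles lie strictly in the left half-plane, the system is stable.

stable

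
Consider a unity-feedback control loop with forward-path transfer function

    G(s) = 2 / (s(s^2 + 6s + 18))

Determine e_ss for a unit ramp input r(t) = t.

e_ss = 9

G(s) has one pole at the origin.
This is a Type 1 system. Kv = lim_{s→0} s·G(s) = 2/18 = 1/9.
e_ss = 1/Kv = 1/(1/9) = 9.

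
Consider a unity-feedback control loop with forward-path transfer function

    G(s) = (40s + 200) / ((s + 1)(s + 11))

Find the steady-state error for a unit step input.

e_ss = 0.05213

G(s) has no poles at the origin.
This is a Type 0 system. Kp = lim_{s→0} G(s) = 200/11.
e_ss = 1/(1 + Kp) = 1/(1 + 200/11) = 11/211 ≈ 0.05213.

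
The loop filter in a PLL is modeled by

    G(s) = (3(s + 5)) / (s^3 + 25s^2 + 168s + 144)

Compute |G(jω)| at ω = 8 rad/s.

|G(j8)| ≈ 0.01688

Substitute s = j8: numerator = 15 + j24, denominator = -1456 + j832.
|G(j8)| = |15 + j24| / |-1456 + j832| = 28.302 / 1676.9 ≈ 0.01688.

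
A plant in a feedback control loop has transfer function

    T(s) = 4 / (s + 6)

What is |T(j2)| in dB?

|T(j2)|_dB ≈ -3.98 dB

Substitute s = j2: numerator = 4, denominator = 6 + j2.
|T(j2)| = |4| / |6 + j2| = 4 / 6.3246 ≈ 0.6325.
In decibels: 20·log₁₀(0.6325) ≈ -3.98 dB.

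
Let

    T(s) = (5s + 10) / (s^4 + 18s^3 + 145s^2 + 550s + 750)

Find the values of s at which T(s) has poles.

The poles are the roots of the denominator s^4 + 18s^3 + 145s^2 + 550s + 750 = 0.
Trying s = -3: the polynomial evaluates to 0, so (s + 3) is a factor.
Dividing out leaves s^3 + 15s^2 + 100s + 250 = 0.
This factors further as (s^2 + 10s + 50)(s + 5) = 0.

s = -5 + 5j, -5 - 5j, -3, -5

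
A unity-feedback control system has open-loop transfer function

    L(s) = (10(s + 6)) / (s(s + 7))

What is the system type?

The denominator has 1 factor of s at the origin (free integrator), so this is a Type 1 system.

Type 1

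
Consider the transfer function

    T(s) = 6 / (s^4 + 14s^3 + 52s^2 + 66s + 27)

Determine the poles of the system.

s = -9, -3, -1, -1

The poles are the roots of the denominator s^4 + 14s^3 + 52s^2 + 66s + 27 = 0.
Trying s = -9: the polynomial evaluates to 0, so (s + 9) is a factor.
Dividing out leaves s^3 + 5s^2 + 7s + 3 = 0.
This factors further as (s + 3)(s + 1)^2 = 0.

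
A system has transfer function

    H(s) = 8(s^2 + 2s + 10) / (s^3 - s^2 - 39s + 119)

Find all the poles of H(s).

The poles are the roots of the denominator s^3 - s^2 - 39s + 119 = 0.
Trying s = -7: the polynomial evaluates to 0, so (s + 7) is a factor.
Dividing out leaves s^2 - 8s + 17 = 0.
The quadratic formula then gives s = 4 ± 1j.

s = 4 ± j, -7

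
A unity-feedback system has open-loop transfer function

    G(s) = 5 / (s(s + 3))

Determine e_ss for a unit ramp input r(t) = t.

e_ss = 0.6000

G(s) has one pole at the origin.
This is a Type 1 system. Kv = lim_{s→0} s·G(s) = 5/3.
e_ss = 1/Kv = 1/(5/3) = 3/5 ≈ 0.6000.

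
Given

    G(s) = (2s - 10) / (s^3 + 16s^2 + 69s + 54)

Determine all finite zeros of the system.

Set the numerator to zero: 2s - 10 = 0, i.e. 2·(s - 5) = 0.
So s = 5.

s = 5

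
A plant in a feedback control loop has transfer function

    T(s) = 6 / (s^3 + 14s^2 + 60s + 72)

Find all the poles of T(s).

The poles are the roots of the denominator s^3 + 14s^2 + 60s + 72 = 0.
Trying s = -6: the polynomial evaluates to 0, so (s + 6) is a factor.
Dividing out leaves s^2 + 8s + 12 = 0.
Factoring the quadratic: (s + 2)(s + 6) = 0.

s = -6, -2, -6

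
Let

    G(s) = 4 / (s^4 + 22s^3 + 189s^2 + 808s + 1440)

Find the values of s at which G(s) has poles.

The poles are the roots of the denominator s^4 + 22s^3 + 189s^2 + 808s + 1440 = 0.
Trying s = -9: the polynomial evaluates to 0, so (s + 9) is a factor.
Dividing out leaves s^3 + 13s^2 + 72s + 160 = 0.
This factors further as (s^2 + 8s + 32)(s + 5) = 0.

s = -9, -4 + 4j, -4 - 4j, -5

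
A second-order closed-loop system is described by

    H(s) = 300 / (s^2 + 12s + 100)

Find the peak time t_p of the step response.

Comparing s^2 + 12s + 100 to s^2 + 2ζωₙs + ωₙ²: ωₙ = 10 rad/s and ζ = 12/(2·10) = 0.6.
ζωₙ = 12/2 = 6, so ω_d = ωₙ√(1−ζ²) = √(ωₙ² − (ζωₙ)²) = √(100 − 6²) = √64 = 8 rad/s.
t_p = π/ω_d = π/8 ≈ 0.3927 s.

t_p ≈ 0.3927 s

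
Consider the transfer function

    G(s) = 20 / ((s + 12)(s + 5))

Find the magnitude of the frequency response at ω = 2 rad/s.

Substitute s = j2: numerator = 20, denominator = 56 + j34.
|G(j2)| = |20| / |56 + j34| = 20 / 65.513 ≈ 0.3053.

|G(j2)| ≈ 0.3053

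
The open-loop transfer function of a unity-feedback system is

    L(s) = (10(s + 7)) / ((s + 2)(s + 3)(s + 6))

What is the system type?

Type 0

The denominator has no factor of s at the origin — no free integrator — so this is a Type 0 system.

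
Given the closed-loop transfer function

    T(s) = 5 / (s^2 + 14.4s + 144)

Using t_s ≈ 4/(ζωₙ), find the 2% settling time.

Comparing s^2 + 14.4s + 144 to s^2 + 2ζωₙs + ωₙ²: ωₙ = 12 rad/s and ζ = 14.4/(2·12) = 0.6.
ζωₙ = 14.4/2 = 7.2, so t_s ≈ 4/(ζωₙ) = 4/7.2 ≈ 0.5556 s.

t_s ≈ 0.5556 s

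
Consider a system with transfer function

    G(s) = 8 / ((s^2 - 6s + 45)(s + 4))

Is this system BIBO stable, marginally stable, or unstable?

unstable

The poles can be read from the denominator factors: s = 3 ± 6j, -4.
Since the pole(s) at s = 3 + 6j, 3 - 6j lie in the right half-plane, the system is unstable.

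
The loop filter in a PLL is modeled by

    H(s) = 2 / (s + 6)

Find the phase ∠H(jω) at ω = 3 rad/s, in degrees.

At s = j3: numerator = 2, denominator = 6 + j3.
∠H = ∠num − ∠den = 0° − (26.565°) = -26.57°.

∠H(j3) ≈ -26.57°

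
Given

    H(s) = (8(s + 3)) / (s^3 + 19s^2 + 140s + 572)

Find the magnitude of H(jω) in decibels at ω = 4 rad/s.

|H(j4)|_dB ≈ -23.0 dB

Substitute s = j4: numerator = 24 + j32, denominator = 268 + j496.
|H(j4)| = |24 + j32| / |268 + j496| = 40 / 563.77 ≈ 0.07095.
In decibels: 20·log₁₀(0.07095) ≈ -23.0 dB.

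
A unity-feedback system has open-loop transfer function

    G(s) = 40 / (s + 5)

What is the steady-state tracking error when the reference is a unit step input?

G(s) has no poles at the origin.
This is a Type 0 system. Kp = lim_{s→0} G(s) = 40/5 = 8.
e_ss = 1/(1 + Kp) = 1/(1 + 8) = 1/9 ≈ 0.1111.

e_ss = 0.1111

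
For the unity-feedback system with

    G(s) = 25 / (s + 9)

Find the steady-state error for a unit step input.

e_ss = 0.2647

G(s) has no poles at the origin.
This is a Type 0 system. Kp = lim_{s→0} G(s) = 25/9.
e_ss = 1/(1 + Kp) = 1/(1 + 25/9) = 9/34 ≈ 0.2647.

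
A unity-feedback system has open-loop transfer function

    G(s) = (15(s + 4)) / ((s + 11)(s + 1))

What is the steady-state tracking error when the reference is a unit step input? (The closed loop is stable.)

e_ss = 0.1549

G(s) has no poles at the origin.
This is a Type 0 system. Kp = lim_{s→0} G(s) = 60/11.
e_ss = 1/(1 + Kp) = 1/(1 + 60/11) = 11/71 ≈ 0.1549.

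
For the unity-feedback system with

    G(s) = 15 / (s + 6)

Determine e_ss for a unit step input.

e_ss = 0.2857

G(s) has no poles at the origin.
This is a Type 0 system. Kp = lim_{s→0} G(s) = 15/6 = 5/2.
e_ss = 1/(1 + Kp) = 1/(1 + 5/2) = 2/7 ≈ 0.2857.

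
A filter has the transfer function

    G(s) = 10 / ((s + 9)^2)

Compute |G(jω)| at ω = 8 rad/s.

Substitute s = j8: numerator = 10, denominator = 17 + j144.
|G(j8)| = |10| / |17 + j144| = 10 / 145 ≈ 0.06897.

|G(j8)| ≈ 0.06897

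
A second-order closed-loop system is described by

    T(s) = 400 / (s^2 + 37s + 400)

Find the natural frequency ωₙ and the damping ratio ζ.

Compare the denominator to the standard form s^2 + 2ζωₙs + ωₙ².
ωₙ² = 400, so ωₙ = 20 rad/s.
2ζωₙ = 37, so ζ = 37/(2·20) = 0.925.
With ζ = 0.925 the response is underdamped.

ωₙ = 20 rad/s, ζ = 0.925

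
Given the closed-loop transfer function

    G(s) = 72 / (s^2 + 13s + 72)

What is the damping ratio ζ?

Compare the denominator to the standard form s^2 + 2ζωₙs + ωₙ².
ωₙ² = 72, so ωₙ = √72 ≈ 8.485 rad/s.
2ζωₙ = 13, so ζ = 13/(2·√72) ≈ 0.7660.

ζ ≈ 0.7660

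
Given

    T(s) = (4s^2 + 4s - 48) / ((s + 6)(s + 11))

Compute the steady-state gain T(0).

Set s = 0: T(0) = (-48) / (66) = -8/11.

T(0) = -8/11 ≈ -0.7273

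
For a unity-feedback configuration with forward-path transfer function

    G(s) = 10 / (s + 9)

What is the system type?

The denominator has no factor of s at the origin — no free integrator — so this is a Type 0 system.

Type 0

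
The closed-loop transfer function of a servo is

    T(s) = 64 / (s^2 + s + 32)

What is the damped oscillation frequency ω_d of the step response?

ω_d ≈ 5.635 rad/s

Comparing s^2 + s + 32 to s^2 + 2ζωₙs + ωₙ²: ωₙ = √32 ≈ 5.657 rad/s and ζ = 1/(2·√32) ≈ 0.08839.
ζωₙ = 1/2 = 0.5, so ω_d = ωₙ√(1−ζ²) = √(ωₙ² − (ζωₙ)²) = √(32 − 0.5²) = √31.75 ≈ 5.635 rad/s.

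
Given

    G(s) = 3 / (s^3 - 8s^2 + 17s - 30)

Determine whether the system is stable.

The denominator s^3 - 8s^2 + 17s - 30 factors as (s^2 - 2s + 5)(s - 6), giving poles at s = 1 + 2j, 1 - 2j, 6.
Since the pole(s) at s = 1 ± 2j, 6 lie in the right half-plane, the system is unstable.

unstable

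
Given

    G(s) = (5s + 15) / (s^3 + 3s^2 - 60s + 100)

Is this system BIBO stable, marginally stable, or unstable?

The denominator s^3 + 3s^2 - 60s + 100 factors as (s - 5)(s - 2)(s + 10), giving poles at s = 5, 2, -10.
Since the pole(s) at s = 5, 2 lie in the right half-plane, the system is unstable.

unstable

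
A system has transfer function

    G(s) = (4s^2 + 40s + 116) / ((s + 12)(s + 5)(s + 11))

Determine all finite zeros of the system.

s = -5 ± 2j

Set the numerator to zero: 4s^2 + 40s + 116 = 0, i.e. 4·(s^2 + 10s + 29) = 0.
Factoring: (s^2 + 10s + 29) = 0.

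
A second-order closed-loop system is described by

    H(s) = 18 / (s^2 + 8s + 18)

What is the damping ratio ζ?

Compare the denominator to the standard form s^2 + 2ζωₙs + ωₙ².
ωₙ² = 18, so ωₙ = √18 ≈ 4.243 rad/s.
2ζωₙ = 8, so ζ = 8/(2·√18) ≈ 0.9428.

ζ ≈ 0.9428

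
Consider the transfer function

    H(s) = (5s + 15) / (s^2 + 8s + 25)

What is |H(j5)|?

Substitute s = j5: numerator = 15 + j25, denominator = j40.
|H(j5)| = |15 + j25| / |j40| = 29.155 / 40 ≈ 0.7289.

|H(j5)| ≈ 0.7289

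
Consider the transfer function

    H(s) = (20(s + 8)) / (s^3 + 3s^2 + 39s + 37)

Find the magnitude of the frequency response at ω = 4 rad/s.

Substitute s = j4: numerator = 160 + j80, denominator = -11 + j92.
|H(j4)| = |160 + j80| / |-11 + j92| = 178.89 / 92.655 ≈ 1.931.

|H(j4)| ≈ 1.931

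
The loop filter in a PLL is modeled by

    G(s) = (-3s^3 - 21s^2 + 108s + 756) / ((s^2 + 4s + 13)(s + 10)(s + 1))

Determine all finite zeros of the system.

Set the numerator to zero: -3s^3 - 21s^2 + 108s + 756 = 0, i.e. -3·(s^3 + 7s^2 - 36s - 252) = 0.
Factoring: (s + 7)(s + 6)(s - 6) = 0.

s = -7, -6, 6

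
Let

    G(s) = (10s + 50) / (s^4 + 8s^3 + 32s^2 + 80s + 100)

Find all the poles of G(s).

s = -3 + j, -3 - j, -1 + 3j, -1 - 3j

The poles are the roots of the denominator s^4 + 8s^3 + 32s^2 + 80s + 100 = 0.
No real roots exist; factor into two real quadratics: (s^2 + 6s + 10)(s^2 + 2s + 10) = 0.
Each quadratic gives a conjugate pair via the quadratic formula.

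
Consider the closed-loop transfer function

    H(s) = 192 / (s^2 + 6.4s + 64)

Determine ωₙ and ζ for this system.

Compare the denominator to the standard form s^2 + 2ζωₙs + ωₙ².
ωₙ² = 64, so ωₙ = 8 rad/s.
2ζωₙ = 6.4, so ζ = 6.4/(2·8) = 0.4.

ωₙ = 8 rad/s, ζ = 0.4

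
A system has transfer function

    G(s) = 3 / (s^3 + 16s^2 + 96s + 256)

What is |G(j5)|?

|G(j5)| ≈ 0.007831

Substitute s = j5: numerator = 3, denominator = -144 + j355.
|G(j5)| = |3| / |-144 + j355| = 3 / 383.09 ≈ 0.007831.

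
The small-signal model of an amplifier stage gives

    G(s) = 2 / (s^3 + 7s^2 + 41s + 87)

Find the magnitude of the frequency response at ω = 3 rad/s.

|G(j3)| ≈ 0.02021

Substitute s = j3: numerator = 2, denominator = 24 + j96.
|G(j3)| = |2| / |24 + j96| = 2 / 98.955 ≈ 0.02021.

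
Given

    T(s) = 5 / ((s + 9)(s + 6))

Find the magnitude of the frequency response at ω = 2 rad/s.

|T(j2)| ≈ 0.08575

Substitute s = j2: numerator = 5, denominator = 50 + j30.
|T(j2)| = |5| / |50 + j30| = 5 / 58.310 ≈ 0.08575.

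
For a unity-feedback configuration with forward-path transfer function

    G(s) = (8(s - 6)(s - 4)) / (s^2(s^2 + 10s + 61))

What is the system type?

Type 2

The denominator has 2 factors of s at the origin (free integrators), so this is a Type 2 system.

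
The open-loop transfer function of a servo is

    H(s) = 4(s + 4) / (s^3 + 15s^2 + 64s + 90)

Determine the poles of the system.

The poles are the roots of the denominator s^3 + 15s^2 + 64s + 90 = 0.
Trying s = -9: the polynomial evaluates to 0, so (s + 9) is a factor.
Dividing out leaves s^2 + 6s + 10 = 0.
The quadratic formula then gives s = -3 ± 1j.

s = -3 + j, -3 - j, -9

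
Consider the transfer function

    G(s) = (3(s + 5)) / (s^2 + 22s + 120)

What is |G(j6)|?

|G(j6)| ≈ 0.1498

Substitute s = j6: numerator = 15 + j18, denominator = 84 + j132.
|G(j6)| = |15 + j18| / |84 + j132| = 23.431 / 156.46 ≈ 0.1498.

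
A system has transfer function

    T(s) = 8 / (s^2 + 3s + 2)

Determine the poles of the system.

s = -2, -1

The poles are the roots of the denominator s^2 + 3s + 2 = 0.
Factoring: (s + 2)(s + 1) = 0, so s = -2 and s = -1.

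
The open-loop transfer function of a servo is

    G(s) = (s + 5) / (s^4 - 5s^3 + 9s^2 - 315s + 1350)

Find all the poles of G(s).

The poles are the roots of the denominator s^4 - 5s^3 + 9s^2 - 315s + 1350 = 0.
Trying s = 6: the polynomial evaluates to 0, so (s - 6) is a factor.
Dividing out leaves s^3 + s^2 + 15s - 225 = 0.
This factors further as (s^2 + 6s + 45)(s - 5) = 0.

s = -3 ± 6j, 6, 5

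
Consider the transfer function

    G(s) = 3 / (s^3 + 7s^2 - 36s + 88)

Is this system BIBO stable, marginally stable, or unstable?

unstable

The denominator s^3 + 7s^2 - 36s + 88 factors as (s + 11)(s^2 - 4s + 8), giving poles at s = -11, 2 + 2j, 2 - 2j.
Since the pole(s) at s = 2 + 2j, 2 - 2j lie in the right half-plane, the system is unstable.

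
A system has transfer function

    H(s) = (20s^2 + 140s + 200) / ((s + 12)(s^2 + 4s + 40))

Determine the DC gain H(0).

Set s = 0: H(0) = (200) / (480) = 5/12.

H(0) = 5/12 ≈ 0.4167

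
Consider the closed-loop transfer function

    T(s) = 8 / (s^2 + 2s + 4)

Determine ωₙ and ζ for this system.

Compare the denominator to the standard form s^2 + 2ζωₙs + ωₙ².
ωₙ² = 4, so ωₙ = 2 rad/s.
2ζωₙ = 2, so ζ = 2/(2·2) = 0.5.

ωₙ = 2 rad/s, ζ = 0.5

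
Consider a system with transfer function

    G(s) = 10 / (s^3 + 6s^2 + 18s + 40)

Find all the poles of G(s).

The poles are the roots of the denominator s^3 + 6s^2 + 18s + 40 = 0.
Trying s = -4: the polynomial evaluates to 0, so (s + 4) is a factor.
Dividing out leaves s^2 + 2s + 10 = 0.
The quadratic formula then gives s = -1 ± 3j.

s = -1 + 3j, -1 - 3j, -4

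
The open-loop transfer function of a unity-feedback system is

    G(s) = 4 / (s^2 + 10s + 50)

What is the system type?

Type 0

The denominator has no factor of s at the origin — no free integrator — so this is a Type 0 system.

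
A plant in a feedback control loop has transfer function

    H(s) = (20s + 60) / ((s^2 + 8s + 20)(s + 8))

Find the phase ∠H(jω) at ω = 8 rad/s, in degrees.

At s = j8: numerator = 60 + j160, denominator = -864 + j160.
∠H = ∠num − ∠den = 69.444° − (169.51°) = -100.1°.

∠H(j8) ≈ -100.1°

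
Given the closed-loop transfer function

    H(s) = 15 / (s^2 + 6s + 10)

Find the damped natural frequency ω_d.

ω_d = 1 rad/s

Comparing s^2 + 6s + 10 to s^2 + 2ζωₙs + ωₙ²: ωₙ = √10 ≈ 3.162 rad/s and ζ = 6/(2·√10) ≈ 0.9487.
ζωₙ = 6/2 = 3, so ω_d = ωₙ√(1−ζ²) = √(ωₙ² − (ζωₙ)²) = √(10 − 3²) = √1 = 1 rad/s.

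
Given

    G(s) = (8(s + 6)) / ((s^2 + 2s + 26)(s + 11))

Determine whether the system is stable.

The poles can be read from the denominator factors: s = -1 + 5j, -1 - 5j, -11.
Since all poles lie strictly in the left half-plane, the system is stable.

stable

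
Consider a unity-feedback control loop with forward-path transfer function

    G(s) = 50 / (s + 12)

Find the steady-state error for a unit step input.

e_ss = 0.1935

G(s) has no poles at the origin.
This is a Type 0 system. Kp = lim_{s→0} G(s) = 50/12 = 25/6.
e_ss = 1/(1 + Kp) = 1/(1 + 25/6) = 6/31 ≈ 0.1935.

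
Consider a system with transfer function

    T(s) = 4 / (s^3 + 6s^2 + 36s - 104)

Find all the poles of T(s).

s = -4 + 6j, -4 - 6j, 2

The poles are the roots of the denominator s^3 + 6s^2 + 36s - 104 = 0.
Trying s = 2: the polynomial evaluates to 0, so (s - 2) is a factor.
Dividing out leaves s^2 + 8s + 52 = 0.
The quadratic formula then gives s = -4 ± 6j.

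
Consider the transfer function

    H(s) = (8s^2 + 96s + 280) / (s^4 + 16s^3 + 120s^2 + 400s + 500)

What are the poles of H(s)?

s = -3 ± j, -5 ± 5j

The poles are the roots of the denominator s^4 + 16s^3 + 120s^2 + 400s + 500 = 0.
No real roots exist; factor into two real quadratics: (s^2 + 6s + 10)(s^2 + 10s + 50) = 0.
Each quadratic gives a conjugate pair via the quadratic formula.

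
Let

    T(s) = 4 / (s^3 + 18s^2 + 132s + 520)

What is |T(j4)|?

Substitute s = j4: numerator = 4, denominator = 232 + j464.
|T(j4)| = |4| / |232 + j464| = 4 / 518.77 ≈ 0.007711.

|T(j4)| ≈ 0.007711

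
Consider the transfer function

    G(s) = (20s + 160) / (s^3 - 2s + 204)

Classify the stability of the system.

unstable

The denominator s^3 - 2s + 204 factors as (s + 6)(s^2 - 6s + 34), giving poles at s = -6, 3 ± 5j.
Since the pole(s) at s = 3 + 5j, 3 - 5j lie in the right half-plane, the system is unstable.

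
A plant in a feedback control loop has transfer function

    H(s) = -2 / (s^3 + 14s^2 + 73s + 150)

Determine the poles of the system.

The poles are the roots of the denominator s^3 + 14s^2 + 73s + 150 = 0.
Trying s = -6: the polynomial evaluates to 0, so (s + 6) is a factor.
Dividing out leaves s^2 + 8s + 25 = 0.
The quadratic formula then gives s = -4 ± 3j.

s = -6, -4 ± 3j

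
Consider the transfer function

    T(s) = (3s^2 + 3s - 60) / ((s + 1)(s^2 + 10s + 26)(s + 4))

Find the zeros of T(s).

Set the numerator to zero: 3s^2 + 3s - 60 = 0, i.e. 3·(s^2 + s - 20) = 0.
Factoring: (s + 5)(s - 4) = 0.

s = -5, 4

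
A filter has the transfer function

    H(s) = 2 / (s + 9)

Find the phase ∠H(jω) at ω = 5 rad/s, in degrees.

∠H(j5) ≈ -29.05°

At s = j5: numerator = 2, denominator = 9 + j5.
∠H = ∠num − ∠den = 0° − (29.055°) = -29.05°.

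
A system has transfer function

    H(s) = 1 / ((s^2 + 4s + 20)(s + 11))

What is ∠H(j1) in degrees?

At s = j1: numerator = 1, denominator = 205 + j63.
∠H = ∠num − ∠den = 0° − (17.083°) = -17.08°.

∠H(j1) ≈ -17.08°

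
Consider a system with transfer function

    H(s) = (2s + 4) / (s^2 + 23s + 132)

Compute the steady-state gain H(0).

H(0) = 1/33 ≈ 0.03030

Set s = 0: H(0) = (4) / (132) = 1/33.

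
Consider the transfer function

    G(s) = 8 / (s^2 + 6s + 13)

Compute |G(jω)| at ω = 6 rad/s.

Substitute s = j6: numerator = 8, denominator = -23 + j36.
|G(j6)| = |8| / |-23 + j36| = 8 / 42.720 ≈ 0.1873.

|G(j6)| ≈ 0.1873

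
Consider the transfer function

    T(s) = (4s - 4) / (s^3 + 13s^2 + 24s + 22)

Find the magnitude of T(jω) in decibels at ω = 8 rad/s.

Substitute s = j8: numerator = -4 + j32, denominator = -810 - j320.
|T(j8)| = |-4 + j32| / |-810 - j320| = 32.249 / 870.92 ≈ 0.03703.
In decibels: 20·log₁₀(0.03703) ≈ -28.6 dB.

|T(j8)|_dB ≈ -28.6 dB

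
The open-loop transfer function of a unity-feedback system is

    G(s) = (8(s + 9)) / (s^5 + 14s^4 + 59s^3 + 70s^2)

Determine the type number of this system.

Type 2

The denominator has 2 factors of s at the origin (free integrators), so this is a Type 2 system.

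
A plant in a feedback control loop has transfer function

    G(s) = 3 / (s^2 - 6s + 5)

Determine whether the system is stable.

The denominator s^2 - 6s + 5 factors as (s - 5)(s - 1), giving poles at s = 5, 1.
Since the pole(s) at s = 5, 1 lie in the right half-plane, the system is unstable.

unstable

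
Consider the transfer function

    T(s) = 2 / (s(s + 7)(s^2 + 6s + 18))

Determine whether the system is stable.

The poles can be read from the denominator factors: s = 0, -7, -3 ± 3j.
Since the simple pole(s) at s = 0 lie on the jω-axis with none in the right half-plane, the system is marginally stable.

marginally stable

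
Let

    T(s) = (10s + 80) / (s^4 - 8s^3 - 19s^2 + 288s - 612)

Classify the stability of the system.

unstable

The denominator s^4 - 8s^3 - 19s^2 + 288s - 612 factors as (s + 6)(s^2 - 8s + 17)(s - 6), giving poles at s = -6, 4 + j, 4 - j, 6.
Since the pole(s) at s = 4 + j, 4 - j, 6 lie in the right half-plane, the system is unstable.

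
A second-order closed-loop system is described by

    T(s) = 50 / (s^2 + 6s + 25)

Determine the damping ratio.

ζ = 0.6

Compare the denominator to the standard form s^2 + 2ζωₙs + ωₙ².
ωₙ² = 25, so ωₙ = 5 rad/s.
2ζωₙ = 6, so ζ = 6/(2·5) = 0.6.
With ζ = 0.6 the response is underdamped.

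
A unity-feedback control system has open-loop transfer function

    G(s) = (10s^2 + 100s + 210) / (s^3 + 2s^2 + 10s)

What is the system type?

Type 1

Factor s from the denominator: s^3 + 2s^2 + 10s = s·(s^2 + 2s + 10).
There is 1 pole at the origin, so the system is Type 1.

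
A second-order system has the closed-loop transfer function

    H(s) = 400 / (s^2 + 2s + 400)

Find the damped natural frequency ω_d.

ω_d ≈ 19.97 rad/s

Comparing s^2 + 2s + 400 to s^2 + 2ζωₙs + ωₙ²: ωₙ = 20 rad/s and ζ = 2/(2·20) = 0.05.
ζωₙ = 2/2 = 1, so ω_d = ωₙ√(1−ζ²) = √(ωₙ² − (ζωₙ)²) = √(400 − 1²) = √399 ≈ 19.97 rad/s.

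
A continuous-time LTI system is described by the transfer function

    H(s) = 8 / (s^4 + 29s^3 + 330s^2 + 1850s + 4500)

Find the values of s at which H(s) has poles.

s = -5 ± 5j, -9, -10

The poles are the roots of the denominator s^4 + 29s^3 + 330s^2 + 1850s + 4500 = 0.
Trying s = -9: the polynomial evaluates to 0, so (s + 9) is a factor.
Dividing out leaves s^3 + 20s^2 + 150s + 500 = 0.
This factors further as (s^2 + 10s + 50)(s + 10) = 0.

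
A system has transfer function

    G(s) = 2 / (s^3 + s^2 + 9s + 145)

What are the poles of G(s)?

The poles are the roots of the denominator s^3 + s^2 + 9s + 145 = 0.
Trying s = -5: the polynomial evaluates to 0, so (s + 5) is a factor.
Dividing out leaves s^2 - 4s + 29 = 0.
The quadratic formula then gives s = 2 ± 5j.

s = 2 + 5j, 2 - 5j, -5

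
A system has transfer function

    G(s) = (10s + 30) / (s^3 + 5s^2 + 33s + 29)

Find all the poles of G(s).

The poles are the roots of the denominator s^3 + 5s^2 + 33s + 29 = 0.
Trying s = -1: the polynomial evaluates to 0, so (s + 1) is a factor.
Dividing out leaves s^2 + 4s + 29 = 0.
The quadratic formula then gives s = -2 ± 5j.

s = -2 ± 5j, -1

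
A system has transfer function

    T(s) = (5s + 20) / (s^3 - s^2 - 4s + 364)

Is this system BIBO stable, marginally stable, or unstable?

The denominator s^3 - s^2 - 4s + 364 factors as (s + 7)(s^2 - 8s + 52), giving poles at s = -7, 4 ± 6j.
Since the pole(s) at s = 4 + 6j, 4 - 6j lie in the right half-plane, the system is unstable.

unstable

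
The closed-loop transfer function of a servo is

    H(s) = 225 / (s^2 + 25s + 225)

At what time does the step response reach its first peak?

Comparing s^2 + 25s + 225 to s^2 + 2ζωₙs + ωₙ²: ωₙ = 15 rad/s and ζ = 25/(2·15) ≈ 0.8333.
ζωₙ = 25/2 = 12.5, so ω_d = ωₙ√(1−ζ²) = √(ωₙ² − (ζωₙ)²) = √(225 − 12.5²) = √68.75 ≈ 8.292 rad/s.
t_p = π/ω_d = π/8.292 ≈ 0.3789 s.

t_p ≈ 0.3789 s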